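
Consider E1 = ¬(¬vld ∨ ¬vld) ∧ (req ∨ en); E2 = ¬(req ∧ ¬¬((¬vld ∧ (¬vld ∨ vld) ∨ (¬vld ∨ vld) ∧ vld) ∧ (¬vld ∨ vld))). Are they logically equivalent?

No

E1: ¬(¬vld ∨ ¬vld) ∧ (req ∨ en)
    = ¬¬vld ∧ (req ∨ en)
    = vld ∧ (req ∨ en)
E2: ¬(req ∧ ¬¬((¬vld ∧ (¬vld ∨ vld) ∨ (¬vld ∨ vld) ∧ vld) ∧ (¬vld ∨ vld)))
    = ¬(req ∧ (¬vld ∧ (¬vld ∨ vld) ∨ (¬vld ∨ vld) ∧ vld) ∧ (¬vld ∨ vld))
    = ¬(req ∧ (¬vld ∨ vld) ∧ (¬vld ∨ vld))
    = ¬(req ∧ (¬vld ∨ vld))
    = ¬req
These differ: at en=1, req=0, vld=0, E1 = 0 but E2 = 1.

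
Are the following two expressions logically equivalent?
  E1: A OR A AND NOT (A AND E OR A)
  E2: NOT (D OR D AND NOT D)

No

E1: A OR A AND NOT (A AND E OR A)
    = A OR A AND NOT A   — absorption
    = A   — complement / identity
E2: NOT (D OR D AND NOT D)
    = NOT D   — complement / identity
These differ: at A=0, D=0, E=0, E1 = 0 but E2 = 1.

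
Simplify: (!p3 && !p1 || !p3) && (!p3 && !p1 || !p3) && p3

false

(!p3 && !p1 || !p3) && (!p3 && !p1 || !p3) && p3
= (!p3 && !p1 || !p3) && p3   — idempotence
= !p3 && p3   — absorption
= false   — complement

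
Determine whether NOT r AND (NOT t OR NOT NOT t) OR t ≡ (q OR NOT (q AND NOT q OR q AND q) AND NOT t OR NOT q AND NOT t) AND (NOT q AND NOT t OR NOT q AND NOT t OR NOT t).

No

E1: NOT r AND (NOT t OR NOT NOT t) OR t
    = NOT r AND (NOT t OR t) OR t   — double negation
    = NOT r OR t   — complement / identity
E2: (q OR NOT (q AND NOT q OR q AND q) AND NOT t OR NOT q AND NOT t) AND (NOT q AND NOT t OR NOT q AND NOT t OR NOT t)
    = (q OR NOT q AND NOT t OR NOT q AND NOT t) AND (NOT q AND NOT t OR NOT q AND NOT t OR NOT t)   — distribution
    = q AND NOT t OR NOT q AND NOT t OR NOT q AND NOT t   — distribution
    = q AND NOT t OR NOT q AND NOT t   — idempotence
    = NOT t   — distribution
These differ: at q=0, r=1, t=1, E1 = 1 but E2 = 0.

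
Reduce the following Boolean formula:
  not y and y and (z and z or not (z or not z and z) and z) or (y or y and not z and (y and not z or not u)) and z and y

y and z

not y and y and (z and z or not (z or not z and z) and z) or (y or y and not z and (y and not z or not u)) and z and y
= not y and y and (z and z or not z and z) or (y or y and not z and (y and not z or not u)) and z and y
= not y and y and (z and z or not z and z) or (y or y and not z) and z and y
= not y and y and z or (y or y and not z) and z and y
= not y and y and z or y and z and y
= y and z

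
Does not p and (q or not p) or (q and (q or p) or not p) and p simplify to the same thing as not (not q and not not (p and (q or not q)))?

Yes

E1: not p and (q or not p) or (q and (q or p) or not p) and p
    = not p and (q or not p) or (q or not p) and p   [absorption]
    = q or not p   [distribution]
E2: not (not q and not not (p and (q or not q)))
    = not (not q and not not p)   [complement / identity]
    = q or not p   [De Morgan]
Both reduce to q or not p, so they are equivalent.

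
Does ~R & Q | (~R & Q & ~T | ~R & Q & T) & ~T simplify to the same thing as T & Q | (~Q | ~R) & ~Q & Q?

No

E1: ~R & Q | (~R & Q & ~T | ~R & Q & T) & ~T
    = ~R & Q | ~R & Q & ~T
    = ~R & Q
E2: T & Q | (~Q | ~R) & ~Q & Q
    = T & Q | ~Q & Q
    = T & Q
These differ: at Q=1, R=1, T=1, E1 = 0 but E2 = 1.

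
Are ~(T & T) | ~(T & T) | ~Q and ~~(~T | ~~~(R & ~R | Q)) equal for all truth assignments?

Yes

E1: ~(T & T) | ~(T & T) | ~Q
    = ~(T & T) | ~Q
    = ~T | ~Q
E2: ~~(~T | ~~~(R & ~R | Q))
    = ~~(~T | ~(R & ~R | Q))
    = ~~(~T | ~Q)
    = ~T | ~Q
Both reduce to ~T | ~Q, so they are equivalent.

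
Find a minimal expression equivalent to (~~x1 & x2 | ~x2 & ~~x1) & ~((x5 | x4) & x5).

x1 & ~x5

(~~x1 & x2 | ~x2 & ~~x1) & ~((x5 | x4) & x5)
= (~~x1 & x2 | ~x2 & ~~x1) & ~x5   (absorption)
= ~~x1 & ~x5   (distribution)
= x1 & ~x5   (double negation)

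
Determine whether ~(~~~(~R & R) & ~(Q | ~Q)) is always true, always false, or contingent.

always true

~(~~~(~R & R) & ~(Q | ~Q))
= ~~(~R & R) | Q | ~Q   — De Morgan
= ~R & R | Q | ~Q   — double negation
= Q | ~Q   — complement / identity
= 1   — complement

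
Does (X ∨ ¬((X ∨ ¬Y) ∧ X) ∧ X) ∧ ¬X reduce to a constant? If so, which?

yes, False

(X ∨ ¬((X ∨ ¬Y) ∧ X) ∧ X) ∧ ¬X
= (X ∨ ¬X ∧ X) ∧ ¬X
= X ∧ ¬X
= False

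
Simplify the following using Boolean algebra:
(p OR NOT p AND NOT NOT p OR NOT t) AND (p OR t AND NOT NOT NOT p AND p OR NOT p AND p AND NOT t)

(p OR NOT p AND NOT NOT p OR NOT t) AND (p OR t AND NOT NOT NOT p AND p OR NOT p AND p AND NOT t)
= (p OR NOT p AND NOT NOT p OR NOT t) AND (p OR t AND NOT p AND p OR NOT p AND p AND NOT t)   (double negation)
= (p OR NOT p AND p OR NOT t) AND (p OR t AND NOT p AND p OR NOT p AND p AND NOT t)   (double negation)
= (p OR NOT p AND p OR NOT t) AND (p OR NOT p AND p)   (distribution)
= p OR NOT p AND p   (absorption)
= p   (complement / identity)

p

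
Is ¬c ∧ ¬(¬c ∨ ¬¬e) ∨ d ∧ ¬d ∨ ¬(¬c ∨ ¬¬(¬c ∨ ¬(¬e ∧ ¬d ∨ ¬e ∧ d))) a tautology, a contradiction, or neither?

neither

¬c ∧ ¬(¬c ∨ ¬¬e) ∨ d ∧ ¬d ∨ ¬(¬c ∨ ¬¬(¬c ∨ ¬(¬e ∧ ¬d ∨ ¬e ∧ d)))
= ¬c ∧ ¬(¬c ∨ ¬¬e) ∨ d ∧ ¬d ∨ c ∧ ¬(¬c ∨ ¬(¬e ∧ ¬d ∨ ¬e ∧ d))   — De Morgan
= ¬c ∧ ¬(¬c ∨ ¬¬e) ∨ c ∧ ¬(¬c ∨ ¬(¬e ∧ ¬d ∨ ¬e ∧ d))   — complement / identity
= ¬c ∧ ¬(¬c ∨ ¬¬e) ∨ c ∧ ¬(¬c ∨ ¬¬e)   — distribution
= ¬(¬c ∨ ¬¬e)   — distribution
= c ∧ ¬e   — De Morgan
This depends on c, e, so it is not a constant.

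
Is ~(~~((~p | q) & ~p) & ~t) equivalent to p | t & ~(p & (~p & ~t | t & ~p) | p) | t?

Yes

E1: ~(~~((~p | q) & ~p) & ~t)
    = ~(~~~p & ~t)   (absorption)
    = ~(~p & ~t)   (double negation)
    = p | t   (De Morgan)
E2: p | t & ~(p & (~p & ~t | t & ~p) | p) | t
    = p | t & ~(p & ~p | p) | t   (distribution)
    = p | t & ~p | t   (complement / identity)
    = p | t   (absorption)
Both reduce to p | t, so they are equivalent.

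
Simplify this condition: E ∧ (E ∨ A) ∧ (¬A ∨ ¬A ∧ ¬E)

E ∧ (E ∨ A) ∧ (¬A ∨ ¬A ∧ ¬E)
= E ∧ (¬A ∨ ¬A ∧ ¬E)   [absorption]
= E ∧ ¬A   [absorption]

E ∧ ¬A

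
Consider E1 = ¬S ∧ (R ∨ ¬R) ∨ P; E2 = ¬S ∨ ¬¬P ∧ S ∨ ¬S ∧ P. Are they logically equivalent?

E1: ¬S ∧ (R ∨ ¬R) ∨ P
    = ¬S ∨ P   — complement / identity
E2: ¬S ∨ ¬¬P ∧ S ∨ ¬S ∧ P
    = ¬S ∨ P ∧ S ∨ ¬S ∧ P   — double negation
    = ¬S ∨ P   — distribution
Both reduce to ¬S ∨ P, so they are equivalent.

Yes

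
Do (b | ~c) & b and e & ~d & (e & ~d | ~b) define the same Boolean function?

No

E1: (b | ~c) & b
    = b
E2: e & ~d & (e & ~d | ~b)
    = e & ~d
These differ: at b=1, c=0, d=0, e=0, E1 = 1 but E2 = 0.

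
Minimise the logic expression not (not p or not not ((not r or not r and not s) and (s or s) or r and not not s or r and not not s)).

p and not s

not (not p or not not ((not r or not r and not s) and (s or s) or r and not not s or r and not not s))
= not (not p or not not ((not r or not r and not s) and s or r and not not s or r and not not s))   — idempotence
= not (not p or not not ((not r or not r and not s) and s or r and not not s))   — idempotence
= not (not p or not not (not r and s or r and not not s))   — absorption
= not (not p or not not (not r and s or r and s))   — double negation
= not (not p or not not s)   — distribution
= p and not s   — De Morgan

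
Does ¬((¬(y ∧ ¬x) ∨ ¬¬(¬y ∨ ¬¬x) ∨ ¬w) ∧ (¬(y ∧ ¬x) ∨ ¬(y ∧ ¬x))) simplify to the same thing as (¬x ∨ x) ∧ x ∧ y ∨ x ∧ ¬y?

E1: ¬((¬(y ∧ ¬x) ∨ ¬¬(¬y ∨ ¬¬x) ∨ ¬w) ∧ (¬(y ∧ ¬x) ∨ ¬(y ∧ ¬x)))
    = ¬((¬(y ∧ ¬x) ∨ ¬(y ∧ ¬x) ∨ ¬w) ∧ (¬(y ∧ ¬x) ∨ ¬(y ∧ ¬x)))   [De Morgan]
    = ¬(¬(y ∧ ¬x) ∨ ¬(y ∧ ¬x))   [absorption]
    = y ∧ ¬x ∧ y ∧ ¬x   [De Morgan]
    = y ∧ ¬x   [idempotence]
E2: (¬x ∨ x) ∧ x ∧ y ∨ x ∧ ¬y
    = x ∧ y ∨ x ∧ ¬y   [complement / identity]
    = x   [distribution]
These differ: at w=1, x=1, y=1, E1 = 0 but E2 = 1.

No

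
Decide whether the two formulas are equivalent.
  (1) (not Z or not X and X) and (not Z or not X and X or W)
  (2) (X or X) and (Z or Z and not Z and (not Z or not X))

E1: (not Z or not X and X) and (not Z or not X and X or W)
    = not Z or not X and X   (absorption)
    = not Z   (complement / identity)
E2: (X or X) and (Z or Z and not Z and (not Z or not X))
    = X and (Z or Z and not Z and (not Z or not X))   (idempotence)
    = X and (Z or Z and not Z)   (absorption)
    = X and Z   (complement / identity)
These differ: at W=1, X=1, Z=0, E1 = 1 but E2 = 0.

No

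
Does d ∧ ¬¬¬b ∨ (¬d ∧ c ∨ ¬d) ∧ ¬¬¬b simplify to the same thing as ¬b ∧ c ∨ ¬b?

Yes

E1: d ∧ ¬¬¬b ∨ (¬d ∧ c ∨ ¬d) ∧ ¬¬¬b
    = d ∧ ¬¬¬b ∨ ¬d ∧ ¬¬¬b   [absorption]
    = ¬¬¬b   [distribution]
    = ¬b   [double negation]
E2: ¬b ∧ c ∨ ¬b
    = ¬b   [absorption]
Both reduce to ¬b, so they are equivalent.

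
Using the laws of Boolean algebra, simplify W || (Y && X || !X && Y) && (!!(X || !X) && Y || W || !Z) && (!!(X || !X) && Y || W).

W || Y

W || (Y && X || !X && Y) && (!!(X || !X) && Y || W || !Z) && (!!(X || !X) && Y || W)
= W || (Y && X || !X && Y) && (!!(X || !X) && Y || W)   [absorption]
= W || (Y && X || !X && Y) && ((X || !X) && Y || W)   [double negation]
= W || (X || !X) && Y && ((X || !X) && Y || W)   [distribution]
= W || (X || !X) && Y   [absorption]
= W || Y   [complement / identity]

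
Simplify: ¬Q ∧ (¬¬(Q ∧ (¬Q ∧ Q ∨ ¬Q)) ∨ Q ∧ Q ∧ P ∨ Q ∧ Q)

False

¬Q ∧ (¬¬(Q ∧ (¬Q ∧ Q ∨ ¬Q)) ∨ Q ∧ Q ∧ P ∨ Q ∧ Q)
= ¬Q ∧ (¬¬(Q ∧ (¬Q ∧ Q ∨ ¬Q)) ∨ Q ∧ Q)   [absorption]
= ¬Q ∧ (Q ∧ (¬Q ∧ Q ∨ ¬Q) ∨ Q ∧ Q)   [double negation]
= ¬Q ∧ (Q ∧ ¬Q ∨ Q ∧ Q)   [complement / identity]
= ¬Q ∧ Q   [distribution]
= False   [complement]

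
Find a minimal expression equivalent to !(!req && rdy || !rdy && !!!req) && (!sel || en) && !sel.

req && !sel

!(!req && rdy || !rdy && !!!req) && (!sel || en) && !sel
= !(!req && rdy || !rdy && !req) && (!sel || en) && !sel   — double negation
= !(!req && rdy || !rdy && !req) && !sel   — absorption
= !!req && !sel   — distribution
= req && !sel   — double negation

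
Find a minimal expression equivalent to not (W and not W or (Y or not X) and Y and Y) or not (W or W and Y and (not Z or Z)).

not Y or not W

not (W and not W or (Y or not X) and Y and Y) or not (W or W and Y and (not Z or Z))
= not (W and not W or Y and Y) or not (W or W and Y and (not Z or Z))   — absorption
= not (W and not W or Y and Y) or not (W or W and Y)   — complement / identity
= not (W and not W or Y and Y) or not W   — absorption
= not (W and not W or Y) or not W   — idempotence
= not Y or not W   — complement / identity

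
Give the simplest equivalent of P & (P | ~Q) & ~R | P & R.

P & (P | ~Q) & ~R | P & R
= P & ~R | P & R   [absorption]
= P   [distribution]

P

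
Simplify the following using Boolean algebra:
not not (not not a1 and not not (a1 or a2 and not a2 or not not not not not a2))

not not (not not a1 and not not (a1 or a2 and not a2 or not not not not not a2))
= not (not a1 or not (a1 or a2 and not a2 or not not not not not a2))
= a1 and (a1 or a2 and not a2 or not not not not not a2)
= a1 and (a1 or not not not not not a2)
= a1 and (a1 or not not not a2)
= a1 and (a1 or not a2)
= a1

a1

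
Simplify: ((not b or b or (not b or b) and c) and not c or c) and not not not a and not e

not a and not e

((not b or b or (not b or b) and c) and not c or c) and not not not a and not e
= ((not b or b) and not c or c) and not not not a and not e   [absorption]
= ((not b or b) and not c or c) and not a and not e   [double negation]
= (not c or c) and not a and not e   [complement / identity]
= not a and not e   [complement / identity]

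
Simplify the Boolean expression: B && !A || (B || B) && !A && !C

B && !A

B && !A || (B || B) && !A && !C
= B && !A || B && !A && !C
= B && !A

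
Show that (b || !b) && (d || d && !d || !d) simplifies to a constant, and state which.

(b || !b) && (d || d && !d || !d)
= (b || !b) && (d || !d)   (complement / identity)
= d || !d   (complement / identity)
= true   (complement)

true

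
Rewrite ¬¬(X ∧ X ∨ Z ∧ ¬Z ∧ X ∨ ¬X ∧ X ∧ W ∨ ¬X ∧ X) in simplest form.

X

¬¬(X ∧ X ∨ Z ∧ ¬Z ∧ X ∨ ¬X ∧ X ∧ W ∨ ¬X ∧ X)
= ¬¬(X ∧ X ∨ Z ∧ ¬Z ∧ X ∨ ¬X ∧ X)   — absorption
= ¬¬(X ∧ X ∨ (Z ∧ ¬Z ∨ ¬X) ∧ X)   — distribution
= ¬¬(X ∧ X ∨ ¬X ∧ X)   — complement / identity
= X ∧ X ∨ ¬X ∧ X   — double negation
= X   — distribution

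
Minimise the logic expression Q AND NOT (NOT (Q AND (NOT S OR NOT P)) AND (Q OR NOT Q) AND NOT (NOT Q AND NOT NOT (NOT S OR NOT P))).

Q AND (NOT S OR NOT P)

Q AND NOT (NOT (Q AND (NOT S OR NOT P)) AND (Q OR NOT Q) AND NOT (NOT Q AND NOT NOT (NOT S OR NOT P)))
= Q AND NOT (NOT (Q AND (NOT S OR NOT P)) AND NOT (NOT Q AND NOT NOT (NOT S OR NOT P)))   — complement / identity
= Q AND (Q AND (NOT S OR NOT P) OR NOT Q AND NOT NOT (NOT S OR NOT P))   — De Morgan
= Q AND (Q AND (NOT S OR NOT P) OR NOT Q AND (NOT S OR NOT P))   — double negation
= Q AND (NOT S OR NOT P)   — distribution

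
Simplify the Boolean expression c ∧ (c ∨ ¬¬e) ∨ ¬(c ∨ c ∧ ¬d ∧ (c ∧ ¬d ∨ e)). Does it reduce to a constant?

True

c ∧ (c ∨ ¬¬e) ∨ ¬(c ∨ c ∧ ¬d ∧ (c ∧ ¬d ∨ e))
= c ∧ (c ∨ ¬¬e) ∨ ¬(c ∨ c ∧ ¬d)
= c ∧ (c ∨ ¬¬e) ∨ ¬c
= c ∧ (c ∨ e) ∨ ¬c
= c ∨ ¬c
= True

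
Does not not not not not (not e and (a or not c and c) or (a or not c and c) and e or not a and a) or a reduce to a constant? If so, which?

not not not not not (not e and (a or not c and c) or (a or not c and c) and e or not a and a) or a
= not not not not not (a or not c and c or not a and a) or a
= not not not not not (a or not a and a) or a
= not not not (a or not a and a) or a
= not not not a or a
= not a or a
= True

yes, True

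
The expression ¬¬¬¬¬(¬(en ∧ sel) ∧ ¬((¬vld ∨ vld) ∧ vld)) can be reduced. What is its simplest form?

¬¬¬¬¬(¬(en ∧ sel) ∧ ¬((¬vld ∨ vld) ∧ vld))
= ¬¬¬(¬(en ∧ sel) ∧ ¬((¬vld ∨ vld) ∧ vld))
= ¬¬¬(¬(en ∧ sel) ∧ ¬vld)
= ¬¬(en ∧ sel ∨ vld)
= en ∧ sel ∨ vld

en ∧ sel ∨ vld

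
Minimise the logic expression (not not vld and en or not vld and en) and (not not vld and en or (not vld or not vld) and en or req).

(not not vld and en or not vld and en) and (not not vld and en or (not vld or not vld) and en or req)
= (not not vld and en or not vld and en) and (not not vld and en or not vld and en or req)
= not not vld and en or not vld and en
= vld and en or not vld and en
= en

en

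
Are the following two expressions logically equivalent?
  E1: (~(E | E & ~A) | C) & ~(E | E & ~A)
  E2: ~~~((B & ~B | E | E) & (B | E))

Yes

E1: (~(E | E & ~A) | C) & ~(E | E & ~A)
    = ~(E | E & ~A)   — absorption
    = ~E   — absorption
E2: ~~~((B & ~B | E | E) & (B | E))
    = ~~~((E | E) & (B | E))   — complement / identity
    = ~~~(E & B | E)   — distribution
    = ~~~E   — absorption
    = ~E   — double negation
Both reduce to ~E, so they are equivalent.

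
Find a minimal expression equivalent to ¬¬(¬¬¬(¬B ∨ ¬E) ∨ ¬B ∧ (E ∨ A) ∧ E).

E

¬¬(¬¬¬(¬B ∨ ¬E) ∨ ¬B ∧ (E ∨ A) ∧ E)
= ¬¬(¬¬¬(¬B ∨ ¬E) ∨ ¬B ∧ E)   (absorption)
= ¬¬(¬¬(B ∧ E) ∨ ¬B ∧ E)   (De Morgan)
= ¬¬(B ∧ E ∨ ¬B ∧ E)   (double negation)
= ¬¬E   (distribution)
= E   (double negation)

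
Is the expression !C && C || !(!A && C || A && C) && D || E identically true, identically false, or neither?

!C && C || !(!A && C || A && C) && D || E
= !C && C || !((!A || A) && C) && D || E
= !C && C || !C && D || E
= !C && D || E
This depends on C, D, E, so it is not a constant.

neither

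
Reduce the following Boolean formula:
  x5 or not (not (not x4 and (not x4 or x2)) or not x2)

x5 or not x4 and x2

x5 or not (not (not x4 and (not x4 or x2)) or not x2)
= x5 or not x4 and (not x4 or x2) and x2   — De Morgan
= x5 or not x4 and x2   — absorption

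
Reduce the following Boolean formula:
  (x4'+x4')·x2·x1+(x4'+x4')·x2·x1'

(x4'+x4')·x2·x1+(x4'+x4')·x2·x1'
= (x4'+x4')·x2
= x4'·x2

x4'·x2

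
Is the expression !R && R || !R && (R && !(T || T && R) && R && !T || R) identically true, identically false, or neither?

!R && R || !R && (R && !(T || T && R) && R && !T || R)
= !R && R || !R && (R && !T && R && !T || R)   (absorption)
= !R && (R && !T && R && !T || R)   (complement / identity)
= !R && (R && !T || R)   (idempotence)
= !R && R   (absorption)
= false   (complement)

identically false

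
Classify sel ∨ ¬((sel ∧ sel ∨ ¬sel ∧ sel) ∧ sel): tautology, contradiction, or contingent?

tautology

sel ∨ ¬((sel ∧ sel ∨ ¬sel ∧ sel) ∧ sel)
= sel ∨ ¬(sel ∧ sel)
= sel ∨ ¬sel
= True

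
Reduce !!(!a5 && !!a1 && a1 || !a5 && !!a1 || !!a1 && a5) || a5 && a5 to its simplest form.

a1 || a5

!!(!a5 && !!a1 && a1 || !a5 && !!a1 || !!a1 && a5) || a5 && a5
= !!(!a5 && !!a1 || !!a1 && a5) || a5 && a5   (absorption)
= !!!!a1 || a5 && a5   (distribution)
= !!a1 || a5 && a5   (double negation)
= a1 || a5 && a5   (double negation)
= a1 || a5   (idempotence)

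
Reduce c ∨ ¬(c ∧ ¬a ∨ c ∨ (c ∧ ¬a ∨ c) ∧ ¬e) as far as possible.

c ∨ ¬(c ∧ ¬a ∨ c ∨ (c ∧ ¬a ∨ c) ∧ ¬e)
= c ∨ ¬(c ∧ ¬a ∨ c)   [absorption]
= c ∨ ¬c   [absorption]
= True   [complement]

True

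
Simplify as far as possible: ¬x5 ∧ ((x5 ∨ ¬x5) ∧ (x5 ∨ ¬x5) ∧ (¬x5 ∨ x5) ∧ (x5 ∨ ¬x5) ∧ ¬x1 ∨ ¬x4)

¬x5 ∧ ((x5 ∨ ¬x5) ∧ (x5 ∨ ¬x5) ∧ (¬x5 ∨ x5) ∧ (x5 ∨ ¬x5) ∧ ¬x1 ∨ ¬x4)
= ¬x5 ∧ ((x5 ∨ ¬x5) ∧ (x5 ∨ ¬x5) ∧ (¬x5 ∧ ¬x5 ∨ x5) ∧ ¬x1 ∨ ¬x4)   — distribution
= ¬x5 ∧ ((x5 ∨ ¬x5) ∧ (x5 ∨ ¬x5) ∧ (¬x5 ∨ x5) ∧ ¬x1 ∨ ¬x4)   — idempotence
= ¬x5 ∧ ((x5 ∨ ¬x5) ∧ (¬x5 ∨ x5) ∧ ¬x1 ∨ ¬x4)   — idempotence
= ¬x5 ∧ ((¬x5 ∨ x5) ∧ ¬x1 ∨ ¬x4)   — complement / identity
= ¬x5 ∧ (¬x1 ∨ ¬x4)   — complement / identity

¬x5 ∧ (¬x1 ∨ ¬x4)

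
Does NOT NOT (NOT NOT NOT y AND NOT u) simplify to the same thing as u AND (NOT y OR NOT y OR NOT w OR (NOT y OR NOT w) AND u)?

E1: NOT NOT (NOT NOT NOT y AND NOT u)
    = NOT NOT NOT y AND NOT u   (double negation)
    = NOT y AND NOT u   (double negation)
E2: u AND (NOT y OR NOT y OR NOT w OR (NOT y OR NOT w) AND u)
    = u AND (NOT y OR NOT w OR (NOT y OR NOT w) AND u)   (idempotence)
    = u AND (NOT y OR NOT w)   (absorption)
These differ: at u=1, w=0, y=0, E1 = 0 but E2 = 1.

No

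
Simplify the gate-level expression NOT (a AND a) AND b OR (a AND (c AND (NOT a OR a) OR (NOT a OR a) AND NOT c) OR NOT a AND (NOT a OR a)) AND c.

NOT (a AND a) AND b OR (a AND (c AND (NOT a OR a) OR (NOT a OR a) AND NOT c) OR NOT a AND (NOT a OR a)) AND c
= NOT (a AND a) AND b OR (a AND (NOT a OR a) OR NOT a AND (NOT a OR a)) AND c   (distribution)
= NOT a AND b OR (a AND (NOT a OR a) OR NOT a AND (NOT a OR a)) AND c   (idempotence)
= NOT a AND b OR (NOT a OR a) AND c   (distribution)
= NOT a AND b OR c   (complement / identity)

NOT a AND b OR c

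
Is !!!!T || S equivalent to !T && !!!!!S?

No

E1: !!!!T || S
    = !!T || S
    = T || S
E2: !T && !!!!!S
    = !T && !!!S
    = !T && !S
These differ: at S=1, T=1, E1 = 1 but E2 = 0.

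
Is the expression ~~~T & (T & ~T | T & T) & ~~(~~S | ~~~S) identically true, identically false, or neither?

~~~T & (T & ~T | T & T) & ~~(~~S | ~~~S)
= ~~~T & (T & ~T | T & T) & ~(~S & ~~S)
= ~~~T & T & ~(~S & ~~S)
= ~~~T & T & (S | ~S)
= ~~~T & T
= ~T & T
= 0

identically false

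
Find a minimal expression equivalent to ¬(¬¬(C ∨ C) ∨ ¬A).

¬C ∧ A

¬(¬¬(C ∨ C) ∨ ¬A)
= ¬(¬¬C ∨ ¬A)   [idempotence]
= ¬C ∧ A   [De Morgan]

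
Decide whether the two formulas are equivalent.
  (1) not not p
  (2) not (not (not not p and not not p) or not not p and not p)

Yes

E1: not not p
    = p
E2: not (not (not not p and not not p) or not not p and not p)
    = not (not (not not p and not not p) or p and not p)
    = not (not not not p or p and not p)
    = not (not p or p and not p)
    = not not p
    = p
Both reduce to p, so they are equivalent.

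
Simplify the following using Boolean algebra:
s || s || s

s

s || s || s
= s || s   — idempotence
= s   — idempotence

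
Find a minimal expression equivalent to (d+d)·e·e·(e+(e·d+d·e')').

d·e

(d+d)·e·e·(e+(e·d+d·e')')
= (d+d)·e·e·(e+d')
= (d+d)·e·e
= d·e·e
= d·e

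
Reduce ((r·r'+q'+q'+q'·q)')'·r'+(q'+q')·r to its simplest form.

((r·r'+q'+q'+q'·q)')'·r'+(q'+q')·r
= ((r·r'+q'+q')')'·r'+(q'+q')·r   (complement / identity)
= ((q'+q')')'·r'+(q'+q')·r   (complement / identity)
= (q'+q')·r'+(q'+q')·r   (double negation)
= q'+q'   (distribution)
= q'   (idempotence)

q'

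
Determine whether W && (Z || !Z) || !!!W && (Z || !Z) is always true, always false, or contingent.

W && (Z || !Z) || !!!W && (Z || !Z)
= W && (Z || !Z) || !W && (Z || !Z)   — double negation
= Z || !Z   — distribution
= true   — complement

always true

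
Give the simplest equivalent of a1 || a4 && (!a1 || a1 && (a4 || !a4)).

a1 || a4

a1 || a4 && (!a1 || a1 && (a4 || !a4))
= a1 || a4 && (!a1 || a1)   (complement / identity)
= a1 || a4   (complement / identity)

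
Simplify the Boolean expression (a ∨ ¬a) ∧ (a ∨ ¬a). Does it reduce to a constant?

True

(a ∨ ¬a) ∧ (a ∨ ¬a)
= a ∨ ¬a
= True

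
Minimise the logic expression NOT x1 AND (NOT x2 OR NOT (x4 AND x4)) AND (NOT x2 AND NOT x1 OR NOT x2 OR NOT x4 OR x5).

NOT x1 AND (NOT x2 OR NOT (x4 AND x4)) AND (NOT x2 AND NOT x1 OR NOT x2 OR NOT x4 OR x5)
= NOT x1 AND (NOT x2 OR NOT (x4 AND x4)) AND (NOT x2 OR NOT x4 OR x5)   (absorption)
= NOT x1 AND (NOT x2 OR NOT x4) AND (NOT x2 OR NOT x4 OR x5)   (idempotence)
= NOT x1 AND (NOT x2 OR NOT x4)   (absorption)

NOT x1 AND (NOT x2 OR NOT x4)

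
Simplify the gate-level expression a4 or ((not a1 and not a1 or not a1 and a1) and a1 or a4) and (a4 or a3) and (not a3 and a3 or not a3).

a4 or ((not a1 and not a1 or not a1 and a1) and a1 or a4) and (a4 or a3) and (not a3 and a3 or not a3)
= a4 or (not a1 and a1 or a4) and (a4 or a3) and (not a3 and a3 or not a3)   (distribution)
= a4 or a4 and (a4 or a3) and (not a3 and a3 or not a3)   (complement / identity)
= a4 or a4 and (a4 or a3) and not a3   (complement / identity)
= a4 or a4 and not a3   (absorption)
= a4   (absorption)

a4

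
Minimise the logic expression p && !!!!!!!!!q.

p && !!!!!!!!!q
= p && !!!!!!!q   (double negation)
= p && !!!!!q   (double negation)
= p && !!!q   (double negation)
= p && !q   (double negation)

p && !q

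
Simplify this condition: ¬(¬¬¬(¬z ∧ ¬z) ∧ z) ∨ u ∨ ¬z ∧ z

¬z ∨ u

¬(¬¬¬(¬z ∧ ¬z) ∧ z) ∨ u ∨ ¬z ∧ z
= ¬(¬(¬z ∧ ¬z) ∧ z) ∨ u ∨ ¬z ∧ z   — double negation
= ¬(¬(¬z ∧ ¬z) ∧ z) ∨ u   — complement / identity
= ¬(¬¬z ∧ z) ∨ u   — idempotence
= ¬(z ∧ z) ∨ u   — double negation
= ¬z ∨ u   — idempotence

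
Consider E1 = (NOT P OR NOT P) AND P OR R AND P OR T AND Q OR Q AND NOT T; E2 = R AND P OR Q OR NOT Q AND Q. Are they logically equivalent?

Yes

E1: (NOT P OR NOT P) AND P OR R AND P OR T AND Q OR Q AND NOT T
    = NOT P AND P OR R AND P OR T AND Q OR Q AND NOT T   (idempotence)
    = NOT P AND P OR R AND P OR Q   (distribution)
    = R AND P OR Q   (complement / identity)
E2: R AND P OR Q OR NOT Q AND Q
    = R AND P OR Q   (complement / identity)
Both reduce to R AND P OR Q, so they are equivalent.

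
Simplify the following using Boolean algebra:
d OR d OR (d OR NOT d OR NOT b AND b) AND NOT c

d OR NOT c

d OR d OR (d OR NOT d OR NOT b AND b) AND NOT c
= d OR d OR (d OR NOT d) AND NOT c
= d OR d OR NOT c
= d OR NOT c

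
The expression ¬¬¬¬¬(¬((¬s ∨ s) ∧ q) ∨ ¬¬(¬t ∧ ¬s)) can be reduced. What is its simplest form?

q ∧ (t ∨ s)

¬¬¬¬¬(¬((¬s ∨ s) ∧ q) ∨ ¬¬(¬t ∧ ¬s))
= ¬¬¬(¬((¬s ∨ s) ∧ q) ∨ ¬¬(¬t ∧ ¬s))
= ¬(¬((¬s ∨ s) ∧ q) ∨ ¬¬(¬t ∧ ¬s))
= ¬(¬((¬s ∨ s) ∧ q) ∨ ¬(t ∨ s))
= ¬(¬q ∨ ¬(t ∨ s))
= q ∧ (t ∨ s)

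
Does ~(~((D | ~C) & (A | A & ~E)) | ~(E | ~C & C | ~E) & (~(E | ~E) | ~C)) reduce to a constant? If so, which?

no

~(~((D | ~C) & (A | A & ~E)) | ~(E | ~C & C | ~E) & (~(E | ~E) | ~C))
= ~(~((D | ~C) & (A | A & ~E)) | ~(E | ~E) & (~(E | ~E) | ~C))   (complement / identity)
= ~(~((D | ~C) & (A | A & ~E)) | ~(E | ~E))   (absorption)
= (D | ~C) & (A | A & ~E) & (E | ~E)   (De Morgan)
= (D | ~C) & A & (E | ~E)   (absorption)
= (D | ~C) & A   (complement / identity)
This depends on A, C, D, so it is not a constant.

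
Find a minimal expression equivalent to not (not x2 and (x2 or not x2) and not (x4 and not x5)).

not (not x2 and (x2 or not x2) and not (x4 and not x5))
= not (not x2 and not (x4 and not x5))   [complement / identity]
= x2 or x4 and not x5   [De Morgan]

x2 or x4 and not x5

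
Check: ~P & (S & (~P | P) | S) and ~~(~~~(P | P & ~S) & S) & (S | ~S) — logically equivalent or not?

E1: ~P & (S & (~P | P) | S)
    = ~P & (S | S)   [complement / identity]
    = ~P & S   [idempotence]
E2: ~~(~~~(P | P & ~S) & S) & (S | ~S)
    = ~~(~~~(P | P & ~S) & S)   [complement / identity]
    = ~~(~~~P & S)   [absorption]
    = ~~(~P & S)   [double negation]
    = ~P & S   [double negation]
Both reduce to ~P & S, so they are equivalent.

Yes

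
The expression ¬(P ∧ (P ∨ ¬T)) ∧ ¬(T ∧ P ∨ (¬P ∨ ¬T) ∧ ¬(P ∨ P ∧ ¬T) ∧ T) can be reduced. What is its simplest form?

¬P ∧ ¬T

¬(P ∧ (P ∨ ¬T)) ∧ ¬(T ∧ P ∨ (¬P ∨ ¬T) ∧ ¬(P ∨ P ∧ ¬T) ∧ T)
= ¬(P ∧ (P ∨ ¬T)) ∧ ¬(T ∧ P ∨ (¬P ∨ ¬T) ∧ ¬P ∧ T)
= ¬(P ∧ (P ∨ ¬T)) ∧ ¬(T ∧ P ∨ ¬P ∧ T)
= ¬(P ∧ (P ∨ ¬T)) ∧ ¬T
= ¬P ∧ ¬T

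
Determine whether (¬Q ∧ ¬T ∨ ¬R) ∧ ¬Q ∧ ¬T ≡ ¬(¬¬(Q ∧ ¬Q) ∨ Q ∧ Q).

E1: (¬Q ∧ ¬T ∨ ¬R) ∧ ¬Q ∧ ¬T
    = ¬Q ∧ ¬T   — absorption
E2: ¬(¬¬(Q ∧ ¬Q) ∨ Q ∧ Q)
    = ¬(Q ∧ ¬Q ∨ Q ∧ Q)   — double negation
    = ¬Q   — distribution
These differ: at Q=0, R=0, T=1, E1 = 0 but E2 = 1.

No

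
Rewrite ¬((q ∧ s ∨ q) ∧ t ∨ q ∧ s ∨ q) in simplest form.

¬((q ∧ s ∨ q) ∧ t ∨ q ∧ s ∨ q)
= ¬(q ∧ s ∨ q)   — absorption
= ¬q   — absorption

¬q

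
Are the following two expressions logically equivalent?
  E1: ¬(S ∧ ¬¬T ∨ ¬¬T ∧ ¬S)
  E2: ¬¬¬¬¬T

Yes

E1: ¬(S ∧ ¬¬T ∨ ¬¬T ∧ ¬S)
    = ¬¬¬T   — distribution
    = ¬T   — double negation
E2: ¬¬¬¬¬T
    = ¬¬¬T   — double negation
    = ¬T   — double negation
Both reduce to ¬T, so they are equivalent.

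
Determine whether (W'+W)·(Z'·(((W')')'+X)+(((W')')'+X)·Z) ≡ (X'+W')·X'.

E1: (W'+W)·(Z'·(((W')')'+X)+(((W')')'+X)·Z)
    = (W'+W)·(((W')')'+X)
    = (W'+W)·(W'+X)
    = W'+X
E2: (X'+W')·X'
    = X'
These differ: at W=0, X=1, Z=0, E1 = 1 but E2 = 0.

No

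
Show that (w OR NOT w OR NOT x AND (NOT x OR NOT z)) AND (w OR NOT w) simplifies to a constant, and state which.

(w OR NOT w OR NOT x AND (NOT x OR NOT z)) AND (w OR NOT w)
= (w OR NOT w OR NOT x) AND (w OR NOT w)   (absorption)
= w OR NOT w   (absorption)
= TRUE   (complement)

TRUE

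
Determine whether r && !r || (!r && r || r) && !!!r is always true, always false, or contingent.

always false

r && !r || (!r && r || r) && !!!r
= (!r && r || r) && !!!r
= r && !!!r
= r && !r
= false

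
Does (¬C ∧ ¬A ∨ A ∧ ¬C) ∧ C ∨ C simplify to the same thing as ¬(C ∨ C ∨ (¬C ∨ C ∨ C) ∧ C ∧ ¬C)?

No

E1: (¬C ∧ ¬A ∨ A ∧ ¬C) ∧ C ∨ C
    = ¬C ∧ C ∨ C
    = C
E2: ¬(C ∨ C ∨ (¬C ∨ C ∨ C) ∧ C ∧ ¬C)
    = ¬(C ∨ C ∨ (¬C ∨ C) ∧ C ∧ ¬C)
    = ¬(C ∨ C ∨ C ∧ ¬C)
    = ¬(C ∨ C)
    = ¬C
These differ: at A=0, C=0, E1 = 0 but E2 = 1.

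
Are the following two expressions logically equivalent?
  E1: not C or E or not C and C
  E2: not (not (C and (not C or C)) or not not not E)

No

E1: not C or E or not C and C
    = not C or E
E2: not (not (C and (not C or C)) or not not not E)
    = not (not C or not not not E)
    = not (not C or not E)
    = C and E
These differ: at C=0, E=0, E1 = 1 but E2 = 0.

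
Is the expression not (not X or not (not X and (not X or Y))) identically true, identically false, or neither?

identically false

not (not X or not (not X and (not X or Y)))
= not (not X or not not X)   [absorption]
= X and not X   [De Morgan]
= False   [complement]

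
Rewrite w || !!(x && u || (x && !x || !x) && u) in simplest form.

w || !!(x && u || (x && !x || !x) && u)
= w || !!(x && u || !x && u)
= w || !!u
= w || u

w || u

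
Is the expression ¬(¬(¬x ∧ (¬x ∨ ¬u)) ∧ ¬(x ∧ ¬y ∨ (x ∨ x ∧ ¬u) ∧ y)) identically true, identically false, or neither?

identically true

¬(¬(¬x ∧ (¬x ∨ ¬u)) ∧ ¬(x ∧ ¬y ∨ (x ∨ x ∧ ¬u) ∧ y))
= ¬(¬(¬x ∧ (¬x ∨ ¬u)) ∧ ¬(x ∧ ¬y ∨ x ∧ y))   [absorption]
= ¬(¬¬x ∧ ¬(x ∧ ¬y ∨ x ∧ y))   [absorption]
= ¬(¬¬x ∧ ¬x)   [distribution]
= ¬x ∨ x   [De Morgan]
= True   [complement]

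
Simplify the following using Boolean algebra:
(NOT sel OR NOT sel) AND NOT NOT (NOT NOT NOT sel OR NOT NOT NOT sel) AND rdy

NOT sel AND rdy

(NOT sel OR NOT sel) AND NOT NOT (NOT NOT NOT sel OR NOT NOT NOT sel) AND rdy
= NOT sel AND NOT NOT (NOT NOT NOT sel OR NOT NOT NOT sel) AND rdy
= NOT sel AND NOT NOT NOT NOT NOT sel AND rdy
= NOT sel AND NOT NOT NOT sel AND rdy
= NOT sel AND NOT sel AND rdy
= NOT sel AND rdy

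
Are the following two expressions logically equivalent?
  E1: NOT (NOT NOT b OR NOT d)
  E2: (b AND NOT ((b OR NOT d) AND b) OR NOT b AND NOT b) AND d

Yes

E1: NOT (NOT NOT b OR NOT d)
    = NOT b AND d   (De Morgan)
E2: (b AND NOT ((b OR NOT d) AND b) OR NOT b AND NOT b) AND d
    = (b AND NOT b OR NOT b AND NOT b) AND d   (absorption)
    = NOT b AND d   (distribution)
Both reduce to NOT b AND d, so they are equivalent.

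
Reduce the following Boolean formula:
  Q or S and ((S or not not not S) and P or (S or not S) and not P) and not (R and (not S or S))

Q or S and ((S or not not not S) and P or (S or not S) and not P) and not (R and (not S or S))
= Q or S and ((S or not S) and P or (S or not S) and not P) and not (R and (not S or S))   — double negation
= Q or S and (S or not S) and not (R and (not S or S))   — distribution
= Q or S and not (R and (not S or S))   — complement / identity
= Q or S and not R   — complement / identity

Q or S and not R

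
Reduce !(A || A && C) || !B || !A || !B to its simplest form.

!(A || A && C) || !B || !A || !B
= !A || !B || !A || !B   [absorption]
= !A || !B   [idempotence]

!A || !B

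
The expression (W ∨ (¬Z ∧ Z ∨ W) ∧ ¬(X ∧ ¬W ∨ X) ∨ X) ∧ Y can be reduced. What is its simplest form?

(W ∨ X) ∧ Y

(W ∨ (¬Z ∧ Z ∨ W) ∧ ¬(X ∧ ¬W ∨ X) ∨ X) ∧ Y
= (W ∨ W ∧ ¬(X ∧ ¬W ∨ X) ∨ X) ∧ Y
= (W ∨ W ∧ ¬X ∨ X) ∧ Y
= (W ∨ X) ∧ Y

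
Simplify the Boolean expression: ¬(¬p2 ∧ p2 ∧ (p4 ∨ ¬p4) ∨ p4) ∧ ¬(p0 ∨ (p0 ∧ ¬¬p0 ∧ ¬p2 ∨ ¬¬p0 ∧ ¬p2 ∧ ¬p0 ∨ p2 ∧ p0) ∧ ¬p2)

¬p4 ∧ ¬p0

¬(¬p2 ∧ p2 ∧ (p4 ∨ ¬p4) ∨ p4) ∧ ¬(p0 ∨ (p0 ∧ ¬¬p0 ∧ ¬p2 ∨ ¬¬p0 ∧ ¬p2 ∧ ¬p0 ∨ p2 ∧ p0) ∧ ¬p2)
= ¬(¬p2 ∧ p2 ∨ p4) ∧ ¬(p0 ∨ (p0 ∧ ¬¬p0 ∧ ¬p2 ∨ ¬¬p0 ∧ ¬p2 ∧ ¬p0 ∨ p2 ∧ p0) ∧ ¬p2)
= ¬(¬p2 ∧ p2 ∨ p4) ∧ ¬(p0 ∨ (¬¬p0 ∧ ¬p2 ∨ p2 ∧ p0) ∧ ¬p2)
= ¬(¬p2 ∧ p2 ∨ p4) ∧ ¬(p0 ∨ (p0 ∧ ¬p2 ∨ p2 ∧ p0) ∧ ¬p2)
= ¬(¬p2 ∧ p2 ∨ p4) ∧ ¬(p0 ∨ p0 ∧ ¬p2)
= ¬p4 ∧ ¬(p0 ∨ p0 ∧ ¬p2)
= ¬p4 ∧ ¬p0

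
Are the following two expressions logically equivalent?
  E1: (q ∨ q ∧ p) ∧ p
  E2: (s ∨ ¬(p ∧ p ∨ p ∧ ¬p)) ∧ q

E1: (q ∨ q ∧ p) ∧ p
    = q ∧ p   (absorption)
E2: (s ∨ ¬(p ∧ p ∨ p ∧ ¬p)) ∧ q
    = (s ∨ ¬p) ∧ q   (distribution)
These differ: at p=0, q=1, s=1, E1 = 0 but E2 = 1.

No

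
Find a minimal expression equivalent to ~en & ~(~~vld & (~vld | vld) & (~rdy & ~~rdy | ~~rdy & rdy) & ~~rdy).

~en & ~(~~vld & (~vld | vld) & (~rdy & ~~rdy | ~~rdy & rdy) & ~~rdy)
= ~en & ~(~~vld & (~vld | vld) & ~~rdy & ~~rdy)   (distribution)
= ~en & ~(~~vld & ~~rdy & ~~rdy)   (complement / identity)
= ~en & ~(~~vld & ~~rdy)   (idempotence)
= ~en & (~vld | ~rdy)   (De Morgan)

~en & (~vld | ~rdy)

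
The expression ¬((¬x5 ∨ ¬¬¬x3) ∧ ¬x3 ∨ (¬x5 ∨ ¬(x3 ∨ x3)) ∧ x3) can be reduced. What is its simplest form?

x5 ∧ x3

¬((¬x5 ∨ ¬¬¬x3) ∧ ¬x3 ∨ (¬x5 ∨ ¬(x3 ∨ x3)) ∧ x3)
= ¬((¬x5 ∨ ¬¬¬x3) ∧ ¬x3 ∨ (¬x5 ∨ ¬x3) ∧ x3)   [idempotence]
= ¬((¬x5 ∨ ¬x3) ∧ ¬x3 ∨ (¬x5 ∨ ¬x3) ∧ x3)   [double negation]
= ¬(¬x5 ∨ ¬x3)   [distribution]
= x5 ∧ x3   [De Morgan]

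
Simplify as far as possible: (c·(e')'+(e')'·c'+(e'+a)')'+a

e'+a

(c·(e')'+(e')'·c'+(e'+a)')'+a
= ((e')'+(e'+a)')'+a   — distribution
= e'·(e'+a)+a   — De Morgan
= e'+a   — absorption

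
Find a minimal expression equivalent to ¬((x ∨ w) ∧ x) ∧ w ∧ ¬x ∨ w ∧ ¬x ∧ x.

¬((x ∨ w) ∧ x) ∧ w ∧ ¬x ∨ w ∧ ¬x ∧ x
= ¬x ∧ w ∧ ¬x ∨ w ∧ ¬x ∧ x
= w ∧ ¬x

w ∧ ¬x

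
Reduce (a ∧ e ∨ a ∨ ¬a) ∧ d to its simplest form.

d

(a ∧ e ∨ a ∨ ¬a) ∧ d
= (a ∨ ¬a) ∧ d   (absorption)
= d   (complement / identity)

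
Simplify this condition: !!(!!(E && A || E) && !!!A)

!!(!!(E && A || E) && !!!A)
= !(!(E && A || E) || !!A)   (De Morgan)
= (E && A || E) && !A   (De Morgan)
= E && !A   (absorption)

E && !A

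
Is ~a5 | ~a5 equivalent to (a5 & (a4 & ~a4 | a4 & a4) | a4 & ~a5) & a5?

No

E1: ~a5 | ~a5
    = ~a5   — idempotence
E2: (a5 & (a4 & ~a4 | a4 & a4) | a4 & ~a5) & a5
    = (a5 & a4 | a4 & ~a5) & a5   — distribution
    = a4 & a5   — distribution
These differ: at a4=1, a5=0, E1 = 1 but E2 = 0.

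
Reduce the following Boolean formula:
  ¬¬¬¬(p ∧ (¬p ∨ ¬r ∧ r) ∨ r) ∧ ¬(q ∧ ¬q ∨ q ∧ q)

¬¬¬¬(p ∧ (¬p ∨ ¬r ∧ r) ∨ r) ∧ ¬(q ∧ ¬q ∨ q ∧ q)
= ¬¬¬¬(p ∧ (¬p ∨ ¬r ∧ r) ∨ r) ∧ ¬q   (distribution)
= ¬¬(p ∧ (¬p ∨ ¬r ∧ r) ∨ r) ∧ ¬q   (double negation)
= ¬¬(p ∧ ¬p ∨ r) ∧ ¬q   (complement / identity)
= ¬¬r ∧ ¬q   (complement / identity)
= r ∧ ¬q   (double negation)

r ∧ ¬q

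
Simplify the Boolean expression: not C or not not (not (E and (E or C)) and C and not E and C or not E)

not C or not not (not (E and (E or C)) and C and not E and C or not E)
= not C or not not (not E and C and not E and C or not E)   [absorption]
= not C or not E and C and not E and C or not E   [double negation]
= not C or not E and C or not E   [idempotence]
= not C or not E   [absorption]

not C or not E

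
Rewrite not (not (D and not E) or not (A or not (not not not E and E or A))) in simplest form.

D and not E

not (not (D and not E) or not (A or not (not not not E and E or A)))
= not (not (D and not E) or not (A or not (not E and E or A)))
= not (not (D and not E) or not (A or not A))
= D and not E and (A or not A)
= D and not E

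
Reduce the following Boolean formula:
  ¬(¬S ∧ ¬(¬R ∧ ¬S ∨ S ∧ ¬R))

S ∨ ¬R

¬(¬S ∧ ¬(¬R ∧ ¬S ∨ S ∧ ¬R))
= S ∨ ¬R ∧ ¬S ∨ S ∧ ¬R   (De Morgan)
= S ∨ ¬R   (distribution)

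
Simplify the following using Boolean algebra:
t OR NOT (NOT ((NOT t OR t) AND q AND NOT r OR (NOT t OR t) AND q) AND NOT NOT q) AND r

t OR r

t OR NOT (NOT ((NOT t OR t) AND q AND NOT r OR (NOT t OR t) AND q) AND NOT NOT q) AND r
= t OR NOT (NOT ((NOT t OR t) AND q) AND NOT NOT q) AND r   — absorption
= t OR ((NOT t OR t) AND q OR NOT q) AND r   — De Morgan
= t OR (q OR NOT q) AND r   — complement / identity
= t OR r   — complement / identity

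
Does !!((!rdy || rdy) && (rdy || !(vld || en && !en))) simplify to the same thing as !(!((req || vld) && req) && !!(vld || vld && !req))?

E1: !!((!rdy || rdy) && (rdy || !(vld || en && !en)))
    = (!rdy || rdy) && (rdy || !(vld || en && !en))   — double negation
    = (!rdy || rdy) && (rdy || !vld)   — complement / identity
    = rdy || !vld   — complement / identity
E2: !(!((req || vld) && req) && !!(vld || vld && !req))
    = !(!req && !!(vld || vld && !req))   — absorption
    = req || !(vld || vld && !req)   — De Morgan
    = req || !vld   — absorption
These differ: at en=0, rdy=0, req=1, vld=1, E1 = 0 but E2 = 1.

No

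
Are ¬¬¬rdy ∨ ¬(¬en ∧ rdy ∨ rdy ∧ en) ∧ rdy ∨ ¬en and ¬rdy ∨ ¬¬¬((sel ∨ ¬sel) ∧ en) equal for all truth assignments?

E1: ¬¬¬rdy ∨ ¬(¬en ∧ rdy ∨ rdy ∧ en) ∧ rdy ∨ ¬en
    = ¬¬¬rdy ∨ ¬rdy ∧ rdy ∨ ¬en   — distribution
    = ¬¬¬rdy ∨ ¬en   — complement / identity
    = ¬rdy ∨ ¬en   — double negation
E2: ¬rdy ∨ ¬¬¬((sel ∨ ¬sel) ∧ en)
    = ¬rdy ∨ ¬¬¬en   — complement / identity
    = ¬rdy ∨ ¬en   — double negation
Both reduce to ¬rdy ∨ ¬en, so they are equivalent.

Yes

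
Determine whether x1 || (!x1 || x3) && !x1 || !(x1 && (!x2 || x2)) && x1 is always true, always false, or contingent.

x1 || (!x1 || x3) && !x1 || !(x1 && (!x2 || x2)) && x1
= x1 || (!x1 || x3) && !x1 || !x1 && x1   — complement / identity
= x1 || (!x1 || x3) && !x1   — complement / identity
= x1 || !x1   — absorption
= true   — complement

always true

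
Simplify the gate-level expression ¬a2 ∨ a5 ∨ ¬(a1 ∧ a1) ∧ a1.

¬a2 ∨ a5

¬a2 ∨ a5 ∨ ¬(a1 ∧ a1) ∧ a1
= ¬a2 ∨ a5 ∨ ¬a1 ∧ a1   [idempotence]
= ¬a2 ∨ a5   [complement / identity]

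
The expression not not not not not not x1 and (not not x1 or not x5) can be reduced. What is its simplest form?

x1

not not not not not not x1 and (not not x1 or not x5)
= not not not not x1 and (not not x1 or not x5)   (double negation)
= not not x1 and (not not x1 or not x5)   (double negation)
= not not x1   (absorption)
= x1   (double negation)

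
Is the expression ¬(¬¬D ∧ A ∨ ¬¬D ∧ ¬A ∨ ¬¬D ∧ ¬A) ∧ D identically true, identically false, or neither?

¬(¬¬D ∧ A ∨ ¬¬D ∧ ¬A ∨ ¬¬D ∧ ¬A) ∧ D
= ¬(¬¬D ∧ A ∨ ¬¬D ∧ ¬A) ∧ D   — idempotence
= ¬¬¬D ∧ D   — distribution
= ¬D ∧ D   — double negation
= False   — complement

identically false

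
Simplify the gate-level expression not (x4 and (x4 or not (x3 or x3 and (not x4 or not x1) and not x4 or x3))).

not x4

not (x4 and (x4 or not (x3 or x3 and (not x4 or not x1) and not x4 or x3)))
= not (x4 and (x4 or not (x3 or x3 and not x4 or x3)))   — absorption
= not (x4 and (x4 or not (x3 or x3)))   — absorption
= not (x4 and (x4 or not x3))   — idempotence
= not x4   — absorption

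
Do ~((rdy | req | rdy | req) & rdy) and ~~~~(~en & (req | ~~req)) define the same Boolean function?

E1: ~((rdy | req | rdy | req) & rdy)
    = ~((rdy | req) & rdy)   [idempotence]
    = ~rdy   [absorption]
E2: ~~~~(~en & (req | ~~req))
    = ~~(~en & (req | ~~req))   [double negation]
    = ~~(~en & (req | req))   [double negation]
    = ~en & (req | req)   [double negation]
    = ~en & req   [idempotence]
These differ: at en=0, rdy=0, req=0, E1 = 1 but E2 = 0.

No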